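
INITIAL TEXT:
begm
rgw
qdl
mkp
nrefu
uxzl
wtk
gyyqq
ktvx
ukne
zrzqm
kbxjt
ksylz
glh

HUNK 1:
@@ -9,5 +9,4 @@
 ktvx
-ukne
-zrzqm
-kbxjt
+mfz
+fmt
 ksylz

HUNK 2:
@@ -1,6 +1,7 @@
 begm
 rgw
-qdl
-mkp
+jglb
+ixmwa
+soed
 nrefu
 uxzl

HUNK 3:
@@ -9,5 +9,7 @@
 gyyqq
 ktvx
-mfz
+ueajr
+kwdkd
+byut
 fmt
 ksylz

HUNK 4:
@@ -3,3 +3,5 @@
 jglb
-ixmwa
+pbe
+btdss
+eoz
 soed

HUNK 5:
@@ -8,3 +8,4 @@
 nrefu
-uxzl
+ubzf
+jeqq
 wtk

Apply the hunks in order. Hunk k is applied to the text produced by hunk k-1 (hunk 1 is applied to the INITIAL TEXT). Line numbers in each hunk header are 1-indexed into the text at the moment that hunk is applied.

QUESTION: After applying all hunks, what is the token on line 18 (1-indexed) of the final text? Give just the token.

Answer: ksylz

Derivation:
Hunk 1: at line 9 remove [ukne,zrzqm,kbxjt] add [mfz,fmt] -> 13 lines: begm rgw qdl mkp nrefu uxzl wtk gyyqq ktvx mfz fmt ksylz glh
Hunk 2: at line 1 remove [qdl,mkp] add [jglb,ixmwa,soed] -> 14 lines: begm rgw jglb ixmwa soed nrefu uxzl wtk gyyqq ktvx mfz fmt ksylz glh
Hunk 3: at line 9 remove [mfz] add [ueajr,kwdkd,byut] -> 16 lines: begm rgw jglb ixmwa soed nrefu uxzl wtk gyyqq ktvx ueajr kwdkd byut fmt ksylz glh
Hunk 4: at line 3 remove [ixmwa] add [pbe,btdss,eoz] -> 18 lines: begm rgw jglb pbe btdss eoz soed nrefu uxzl wtk gyyqq ktvx ueajr kwdkd byut fmt ksylz glh
Hunk 5: at line 8 remove [uxzl] add [ubzf,jeqq] -> 19 lines: begm rgw jglb pbe btdss eoz soed nrefu ubzf jeqq wtk gyyqq ktvx ueajr kwdkd byut fmt ksylz glh
Final line 18: ksylz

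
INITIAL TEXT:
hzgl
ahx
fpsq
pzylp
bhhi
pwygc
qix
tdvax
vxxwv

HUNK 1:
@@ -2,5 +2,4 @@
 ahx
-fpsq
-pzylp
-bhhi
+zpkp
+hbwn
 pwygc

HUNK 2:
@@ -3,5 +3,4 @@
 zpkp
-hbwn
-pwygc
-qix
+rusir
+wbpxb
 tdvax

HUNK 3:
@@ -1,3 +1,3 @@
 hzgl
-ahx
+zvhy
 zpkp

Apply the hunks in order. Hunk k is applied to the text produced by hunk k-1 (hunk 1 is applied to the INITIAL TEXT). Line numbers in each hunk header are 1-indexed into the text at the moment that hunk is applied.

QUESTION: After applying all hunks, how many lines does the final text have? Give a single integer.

Hunk 1: at line 2 remove [fpsq,pzylp,bhhi] add [zpkp,hbwn] -> 8 lines: hzgl ahx zpkp hbwn pwygc qix tdvax vxxwv
Hunk 2: at line 3 remove [hbwn,pwygc,qix] add [rusir,wbpxb] -> 7 lines: hzgl ahx zpkp rusir wbpxb tdvax vxxwv
Hunk 3: at line 1 remove [ahx] add [zvhy] -> 7 lines: hzgl zvhy zpkp rusir wbpxb tdvax vxxwv
Final line count: 7

Answer: 7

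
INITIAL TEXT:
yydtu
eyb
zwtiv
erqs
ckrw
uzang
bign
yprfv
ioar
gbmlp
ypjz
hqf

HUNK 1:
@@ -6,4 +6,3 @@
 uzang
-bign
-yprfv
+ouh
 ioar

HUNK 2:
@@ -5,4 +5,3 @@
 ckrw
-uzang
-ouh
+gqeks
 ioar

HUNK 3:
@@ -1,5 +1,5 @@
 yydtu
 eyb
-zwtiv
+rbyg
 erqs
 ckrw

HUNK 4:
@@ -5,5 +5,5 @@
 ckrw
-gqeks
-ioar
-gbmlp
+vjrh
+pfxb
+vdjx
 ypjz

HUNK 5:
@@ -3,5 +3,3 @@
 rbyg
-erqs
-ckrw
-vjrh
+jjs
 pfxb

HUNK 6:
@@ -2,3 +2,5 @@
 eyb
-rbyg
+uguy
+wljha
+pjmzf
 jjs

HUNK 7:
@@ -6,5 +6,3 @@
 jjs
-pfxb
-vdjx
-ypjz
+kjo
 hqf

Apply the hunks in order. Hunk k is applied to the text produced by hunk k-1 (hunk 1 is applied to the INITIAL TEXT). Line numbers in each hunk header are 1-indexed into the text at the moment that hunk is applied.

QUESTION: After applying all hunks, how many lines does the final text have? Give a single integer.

Hunk 1: at line 6 remove [bign,yprfv] add [ouh] -> 11 lines: yydtu eyb zwtiv erqs ckrw uzang ouh ioar gbmlp ypjz hqf
Hunk 2: at line 5 remove [uzang,ouh] add [gqeks] -> 10 lines: yydtu eyb zwtiv erqs ckrw gqeks ioar gbmlp ypjz hqf
Hunk 3: at line 1 remove [zwtiv] add [rbyg] -> 10 lines: yydtu eyb rbyg erqs ckrw gqeks ioar gbmlp ypjz hqf
Hunk 4: at line 5 remove [gqeks,ioar,gbmlp] add [vjrh,pfxb,vdjx] -> 10 lines: yydtu eyb rbyg erqs ckrw vjrh pfxb vdjx ypjz hqf
Hunk 5: at line 3 remove [erqs,ckrw,vjrh] add [jjs] -> 8 lines: yydtu eyb rbyg jjs pfxb vdjx ypjz hqf
Hunk 6: at line 2 remove [rbyg] add [uguy,wljha,pjmzf] -> 10 lines: yydtu eyb uguy wljha pjmzf jjs pfxb vdjx ypjz hqf
Hunk 7: at line 6 remove [pfxb,vdjx,ypjz] add [kjo] -> 8 lines: yydtu eyb uguy wljha pjmzf jjs kjo hqf
Final line count: 8

Answer: 8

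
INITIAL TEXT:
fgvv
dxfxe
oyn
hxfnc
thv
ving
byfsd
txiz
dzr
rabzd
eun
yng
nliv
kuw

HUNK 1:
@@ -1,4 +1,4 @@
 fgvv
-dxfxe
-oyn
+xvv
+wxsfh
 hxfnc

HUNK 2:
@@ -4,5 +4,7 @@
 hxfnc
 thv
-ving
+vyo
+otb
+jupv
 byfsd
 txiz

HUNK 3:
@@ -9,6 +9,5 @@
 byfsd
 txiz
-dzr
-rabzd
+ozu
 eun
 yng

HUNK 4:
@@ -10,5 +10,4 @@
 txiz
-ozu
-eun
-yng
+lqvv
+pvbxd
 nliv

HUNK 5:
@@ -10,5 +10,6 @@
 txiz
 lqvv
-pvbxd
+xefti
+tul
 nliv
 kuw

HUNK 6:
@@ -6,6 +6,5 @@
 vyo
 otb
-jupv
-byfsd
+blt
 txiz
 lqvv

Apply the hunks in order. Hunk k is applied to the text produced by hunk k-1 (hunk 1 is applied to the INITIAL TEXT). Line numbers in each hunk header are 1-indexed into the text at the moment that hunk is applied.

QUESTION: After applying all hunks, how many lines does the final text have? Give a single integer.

Hunk 1: at line 1 remove [dxfxe,oyn] add [xvv,wxsfh] -> 14 lines: fgvv xvv wxsfh hxfnc thv ving byfsd txiz dzr rabzd eun yng nliv kuw
Hunk 2: at line 4 remove [ving] add [vyo,otb,jupv] -> 16 lines: fgvv xvv wxsfh hxfnc thv vyo otb jupv byfsd txiz dzr rabzd eun yng nliv kuw
Hunk 3: at line 9 remove [dzr,rabzd] add [ozu] -> 15 lines: fgvv xvv wxsfh hxfnc thv vyo otb jupv byfsd txiz ozu eun yng nliv kuw
Hunk 4: at line 10 remove [ozu,eun,yng] add [lqvv,pvbxd] -> 14 lines: fgvv xvv wxsfh hxfnc thv vyo otb jupv byfsd txiz lqvv pvbxd nliv kuw
Hunk 5: at line 10 remove [pvbxd] add [xefti,tul] -> 15 lines: fgvv xvv wxsfh hxfnc thv vyo otb jupv byfsd txiz lqvv xefti tul nliv kuw
Hunk 6: at line 6 remove [jupv,byfsd] add [blt] -> 14 lines: fgvv xvv wxsfh hxfnc thv vyo otb blt txiz lqvv xefti tul nliv kuw
Final line count: 14

Answer: 14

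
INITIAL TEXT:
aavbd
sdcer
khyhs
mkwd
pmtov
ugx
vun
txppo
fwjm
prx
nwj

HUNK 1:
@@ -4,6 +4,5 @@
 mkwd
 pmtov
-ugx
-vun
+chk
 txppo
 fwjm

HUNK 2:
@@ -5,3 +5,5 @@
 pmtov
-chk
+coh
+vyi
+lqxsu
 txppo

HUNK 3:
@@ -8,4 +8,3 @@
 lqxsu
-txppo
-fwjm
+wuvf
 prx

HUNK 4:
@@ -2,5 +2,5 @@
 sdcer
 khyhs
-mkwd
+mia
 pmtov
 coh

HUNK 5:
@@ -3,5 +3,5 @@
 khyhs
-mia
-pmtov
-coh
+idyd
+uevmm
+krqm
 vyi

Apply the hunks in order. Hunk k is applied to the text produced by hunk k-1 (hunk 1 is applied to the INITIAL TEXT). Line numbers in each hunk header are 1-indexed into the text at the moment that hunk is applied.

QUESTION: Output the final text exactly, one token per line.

Hunk 1: at line 4 remove [ugx,vun] add [chk] -> 10 lines: aavbd sdcer khyhs mkwd pmtov chk txppo fwjm prx nwj
Hunk 2: at line 5 remove [chk] add [coh,vyi,lqxsu] -> 12 lines: aavbd sdcer khyhs mkwd pmtov coh vyi lqxsu txppo fwjm prx nwj
Hunk 3: at line 8 remove [txppo,fwjm] add [wuvf] -> 11 lines: aavbd sdcer khyhs mkwd pmtov coh vyi lqxsu wuvf prx nwj
Hunk 4: at line 2 remove [mkwd] add [mia] -> 11 lines: aavbd sdcer khyhs mia pmtov coh vyi lqxsu wuvf prx nwj
Hunk 5: at line 3 remove [mia,pmtov,coh] add [idyd,uevmm,krqm] -> 11 lines: aavbd sdcer khyhs idyd uevmm krqm vyi lqxsu wuvf prx nwj

Answer: aavbd
sdcer
khyhs
idyd
uevmm
krqm
vyi
lqxsu
wuvf
prx
nwj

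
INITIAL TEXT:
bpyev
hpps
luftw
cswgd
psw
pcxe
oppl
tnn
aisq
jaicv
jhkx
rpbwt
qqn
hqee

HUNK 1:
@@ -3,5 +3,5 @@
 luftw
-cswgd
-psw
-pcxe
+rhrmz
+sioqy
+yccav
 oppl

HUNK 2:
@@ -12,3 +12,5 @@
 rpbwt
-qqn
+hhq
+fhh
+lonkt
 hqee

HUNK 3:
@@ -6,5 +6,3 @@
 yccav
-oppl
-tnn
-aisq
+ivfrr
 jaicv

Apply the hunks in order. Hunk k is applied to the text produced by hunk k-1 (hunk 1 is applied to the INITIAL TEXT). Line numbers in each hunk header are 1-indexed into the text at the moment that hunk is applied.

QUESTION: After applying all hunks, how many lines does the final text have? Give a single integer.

Hunk 1: at line 3 remove [cswgd,psw,pcxe] add [rhrmz,sioqy,yccav] -> 14 lines: bpyev hpps luftw rhrmz sioqy yccav oppl tnn aisq jaicv jhkx rpbwt qqn hqee
Hunk 2: at line 12 remove [qqn] add [hhq,fhh,lonkt] -> 16 lines: bpyev hpps luftw rhrmz sioqy yccav oppl tnn aisq jaicv jhkx rpbwt hhq fhh lonkt hqee
Hunk 3: at line 6 remove [oppl,tnn,aisq] add [ivfrr] -> 14 lines: bpyev hpps luftw rhrmz sioqy yccav ivfrr jaicv jhkx rpbwt hhq fhh lonkt hqee
Final line count: 14

Answer: 14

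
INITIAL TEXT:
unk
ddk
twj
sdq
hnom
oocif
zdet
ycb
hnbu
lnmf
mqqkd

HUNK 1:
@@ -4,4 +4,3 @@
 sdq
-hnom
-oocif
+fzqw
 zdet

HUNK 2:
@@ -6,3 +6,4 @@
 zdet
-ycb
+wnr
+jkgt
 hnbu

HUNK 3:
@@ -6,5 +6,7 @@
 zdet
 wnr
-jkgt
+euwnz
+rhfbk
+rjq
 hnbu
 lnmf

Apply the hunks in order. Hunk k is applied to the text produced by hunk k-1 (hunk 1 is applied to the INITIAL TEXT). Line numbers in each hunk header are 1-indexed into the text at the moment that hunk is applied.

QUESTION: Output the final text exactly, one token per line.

Hunk 1: at line 4 remove [hnom,oocif] add [fzqw] -> 10 lines: unk ddk twj sdq fzqw zdet ycb hnbu lnmf mqqkd
Hunk 2: at line 6 remove [ycb] add [wnr,jkgt] -> 11 lines: unk ddk twj sdq fzqw zdet wnr jkgt hnbu lnmf mqqkd
Hunk 3: at line 6 remove [jkgt] add [euwnz,rhfbk,rjq] -> 13 lines: unk ddk twj sdq fzqw zdet wnr euwnz rhfbk rjq hnbu lnmf mqqkd

Answer: unk
ddk
twj
sdq
fzqw
zdet
wnr
euwnz
rhfbk
rjq
hnbu
lnmf
mqqkd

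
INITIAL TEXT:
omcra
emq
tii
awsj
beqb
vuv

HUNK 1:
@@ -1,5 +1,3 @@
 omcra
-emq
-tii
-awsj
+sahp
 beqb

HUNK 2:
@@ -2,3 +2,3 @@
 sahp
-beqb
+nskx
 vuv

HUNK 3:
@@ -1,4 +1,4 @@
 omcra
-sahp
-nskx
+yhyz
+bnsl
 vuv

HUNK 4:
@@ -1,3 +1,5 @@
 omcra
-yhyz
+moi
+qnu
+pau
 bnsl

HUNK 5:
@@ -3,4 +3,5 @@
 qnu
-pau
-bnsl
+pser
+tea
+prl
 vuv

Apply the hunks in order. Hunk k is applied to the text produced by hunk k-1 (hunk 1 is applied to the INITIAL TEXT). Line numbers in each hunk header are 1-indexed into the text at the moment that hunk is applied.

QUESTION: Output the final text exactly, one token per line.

Hunk 1: at line 1 remove [emq,tii,awsj] add [sahp] -> 4 lines: omcra sahp beqb vuv
Hunk 2: at line 2 remove [beqb] add [nskx] -> 4 lines: omcra sahp nskx vuv
Hunk 3: at line 1 remove [sahp,nskx] add [yhyz,bnsl] -> 4 lines: omcra yhyz bnsl vuv
Hunk 4: at line 1 remove [yhyz] add [moi,qnu,pau] -> 6 lines: omcra moi qnu pau bnsl vuv
Hunk 5: at line 3 remove [pau,bnsl] add [pser,tea,prl] -> 7 lines: omcra moi qnu pser tea prl vuv

Answer: omcra
moi
qnu
pser
tea
prl
vuv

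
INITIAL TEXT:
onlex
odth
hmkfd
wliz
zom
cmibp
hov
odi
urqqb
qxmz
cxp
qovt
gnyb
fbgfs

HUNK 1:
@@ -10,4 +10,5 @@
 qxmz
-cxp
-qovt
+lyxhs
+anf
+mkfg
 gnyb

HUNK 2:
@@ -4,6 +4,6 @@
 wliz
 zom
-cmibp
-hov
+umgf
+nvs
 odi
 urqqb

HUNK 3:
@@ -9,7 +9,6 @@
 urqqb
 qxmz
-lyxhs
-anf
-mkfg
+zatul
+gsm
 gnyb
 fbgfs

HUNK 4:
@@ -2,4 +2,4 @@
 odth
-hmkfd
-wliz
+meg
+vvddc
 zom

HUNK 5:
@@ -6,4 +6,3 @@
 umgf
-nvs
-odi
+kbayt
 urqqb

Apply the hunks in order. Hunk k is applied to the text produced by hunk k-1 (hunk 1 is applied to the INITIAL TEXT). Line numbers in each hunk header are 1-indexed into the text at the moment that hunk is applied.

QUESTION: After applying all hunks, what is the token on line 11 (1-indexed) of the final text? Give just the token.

Hunk 1: at line 10 remove [cxp,qovt] add [lyxhs,anf,mkfg] -> 15 lines: onlex odth hmkfd wliz zom cmibp hov odi urqqb qxmz lyxhs anf mkfg gnyb fbgfs
Hunk 2: at line 4 remove [cmibp,hov] add [umgf,nvs] -> 15 lines: onlex odth hmkfd wliz zom umgf nvs odi urqqb qxmz lyxhs anf mkfg gnyb fbgfs
Hunk 3: at line 9 remove [lyxhs,anf,mkfg] add [zatul,gsm] -> 14 lines: onlex odth hmkfd wliz zom umgf nvs odi urqqb qxmz zatul gsm gnyb fbgfs
Hunk 4: at line 2 remove [hmkfd,wliz] add [meg,vvddc] -> 14 lines: onlex odth meg vvddc zom umgf nvs odi urqqb qxmz zatul gsm gnyb fbgfs
Hunk 5: at line 6 remove [nvs,odi] add [kbayt] -> 13 lines: onlex odth meg vvddc zom umgf kbayt urqqb qxmz zatul gsm gnyb fbgfs
Final line 11: gsm

Answer: gsm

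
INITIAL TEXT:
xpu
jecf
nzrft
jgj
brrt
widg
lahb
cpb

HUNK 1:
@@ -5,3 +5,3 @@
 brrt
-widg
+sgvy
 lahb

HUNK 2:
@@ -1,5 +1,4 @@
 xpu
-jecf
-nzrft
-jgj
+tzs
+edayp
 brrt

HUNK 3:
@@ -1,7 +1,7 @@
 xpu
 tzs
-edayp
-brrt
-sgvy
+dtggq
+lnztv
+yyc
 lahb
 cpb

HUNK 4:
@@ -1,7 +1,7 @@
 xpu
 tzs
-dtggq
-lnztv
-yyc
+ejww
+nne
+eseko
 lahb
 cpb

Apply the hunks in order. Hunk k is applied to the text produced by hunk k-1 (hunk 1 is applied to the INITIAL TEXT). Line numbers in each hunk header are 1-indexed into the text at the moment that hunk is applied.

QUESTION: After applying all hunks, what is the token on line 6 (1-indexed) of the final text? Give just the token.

Answer: lahb

Derivation:
Hunk 1: at line 5 remove [widg] add [sgvy] -> 8 lines: xpu jecf nzrft jgj brrt sgvy lahb cpb
Hunk 2: at line 1 remove [jecf,nzrft,jgj] add [tzs,edayp] -> 7 lines: xpu tzs edayp brrt sgvy lahb cpb
Hunk 3: at line 1 remove [edayp,brrt,sgvy] add [dtggq,lnztv,yyc] -> 7 lines: xpu tzs dtggq lnztv yyc lahb cpb
Hunk 4: at line 1 remove [dtggq,lnztv,yyc] add [ejww,nne,eseko] -> 7 lines: xpu tzs ejww nne eseko lahb cpb
Final line 6: lahb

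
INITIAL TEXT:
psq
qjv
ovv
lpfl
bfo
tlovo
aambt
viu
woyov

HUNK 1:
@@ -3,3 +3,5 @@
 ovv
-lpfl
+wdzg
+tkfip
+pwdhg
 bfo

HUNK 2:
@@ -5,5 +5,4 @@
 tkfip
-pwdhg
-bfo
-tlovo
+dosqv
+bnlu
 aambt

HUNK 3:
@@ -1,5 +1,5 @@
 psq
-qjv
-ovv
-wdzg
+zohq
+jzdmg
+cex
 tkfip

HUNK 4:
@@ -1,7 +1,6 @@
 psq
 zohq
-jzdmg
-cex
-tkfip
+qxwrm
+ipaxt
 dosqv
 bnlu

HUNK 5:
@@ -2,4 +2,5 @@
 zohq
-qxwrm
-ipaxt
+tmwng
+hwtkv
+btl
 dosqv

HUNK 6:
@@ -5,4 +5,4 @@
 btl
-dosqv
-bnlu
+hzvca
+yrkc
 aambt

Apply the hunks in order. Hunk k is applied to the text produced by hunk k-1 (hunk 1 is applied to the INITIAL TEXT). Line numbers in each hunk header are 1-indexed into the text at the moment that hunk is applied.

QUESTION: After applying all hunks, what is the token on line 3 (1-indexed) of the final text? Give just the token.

Hunk 1: at line 3 remove [lpfl] add [wdzg,tkfip,pwdhg] -> 11 lines: psq qjv ovv wdzg tkfip pwdhg bfo tlovo aambt viu woyov
Hunk 2: at line 5 remove [pwdhg,bfo,tlovo] add [dosqv,bnlu] -> 10 lines: psq qjv ovv wdzg tkfip dosqv bnlu aambt viu woyov
Hunk 3: at line 1 remove [qjv,ovv,wdzg] add [zohq,jzdmg,cex] -> 10 lines: psq zohq jzdmg cex tkfip dosqv bnlu aambt viu woyov
Hunk 4: at line 1 remove [jzdmg,cex,tkfip] add [qxwrm,ipaxt] -> 9 lines: psq zohq qxwrm ipaxt dosqv bnlu aambt viu woyov
Hunk 5: at line 2 remove [qxwrm,ipaxt] add [tmwng,hwtkv,btl] -> 10 lines: psq zohq tmwng hwtkv btl dosqv bnlu aambt viu woyov
Hunk 6: at line 5 remove [dosqv,bnlu] add [hzvca,yrkc] -> 10 lines: psq zohq tmwng hwtkv btl hzvca yrkc aambt viu woyov
Final line 3: tmwng

Answer: tmwng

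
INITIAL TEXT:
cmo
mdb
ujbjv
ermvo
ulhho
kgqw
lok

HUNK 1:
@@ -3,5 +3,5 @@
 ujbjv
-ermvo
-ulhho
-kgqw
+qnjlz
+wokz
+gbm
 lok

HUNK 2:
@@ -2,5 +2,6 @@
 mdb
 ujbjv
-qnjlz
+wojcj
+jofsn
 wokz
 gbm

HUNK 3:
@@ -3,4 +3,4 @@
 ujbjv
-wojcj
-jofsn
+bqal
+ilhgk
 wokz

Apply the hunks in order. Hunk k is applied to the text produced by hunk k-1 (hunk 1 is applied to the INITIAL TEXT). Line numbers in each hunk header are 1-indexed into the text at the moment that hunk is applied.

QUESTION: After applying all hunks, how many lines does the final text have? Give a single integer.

Hunk 1: at line 3 remove [ermvo,ulhho,kgqw] add [qnjlz,wokz,gbm] -> 7 lines: cmo mdb ujbjv qnjlz wokz gbm lok
Hunk 2: at line 2 remove [qnjlz] add [wojcj,jofsn] -> 8 lines: cmo mdb ujbjv wojcj jofsn wokz gbm lok
Hunk 3: at line 3 remove [wojcj,jofsn] add [bqal,ilhgk] -> 8 lines: cmo mdb ujbjv bqal ilhgk wokz gbm lok
Final line count: 8

Answer: 8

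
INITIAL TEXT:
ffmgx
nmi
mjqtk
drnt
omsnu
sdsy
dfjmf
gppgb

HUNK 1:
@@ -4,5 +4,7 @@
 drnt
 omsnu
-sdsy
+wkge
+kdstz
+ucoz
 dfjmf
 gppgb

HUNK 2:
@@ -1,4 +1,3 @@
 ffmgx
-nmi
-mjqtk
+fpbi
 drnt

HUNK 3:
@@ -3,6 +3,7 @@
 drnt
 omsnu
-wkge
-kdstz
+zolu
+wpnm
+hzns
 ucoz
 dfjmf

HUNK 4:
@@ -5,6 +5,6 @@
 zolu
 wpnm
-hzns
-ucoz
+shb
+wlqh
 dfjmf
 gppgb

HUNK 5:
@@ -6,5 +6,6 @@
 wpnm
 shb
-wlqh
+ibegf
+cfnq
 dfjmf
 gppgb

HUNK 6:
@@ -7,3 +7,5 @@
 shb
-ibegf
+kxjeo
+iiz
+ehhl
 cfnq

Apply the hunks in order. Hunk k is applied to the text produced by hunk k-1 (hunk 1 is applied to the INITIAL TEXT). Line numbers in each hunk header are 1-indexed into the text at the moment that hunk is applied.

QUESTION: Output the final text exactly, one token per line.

Hunk 1: at line 4 remove [sdsy] add [wkge,kdstz,ucoz] -> 10 lines: ffmgx nmi mjqtk drnt omsnu wkge kdstz ucoz dfjmf gppgb
Hunk 2: at line 1 remove [nmi,mjqtk] add [fpbi] -> 9 lines: ffmgx fpbi drnt omsnu wkge kdstz ucoz dfjmf gppgb
Hunk 3: at line 3 remove [wkge,kdstz] add [zolu,wpnm,hzns] -> 10 lines: ffmgx fpbi drnt omsnu zolu wpnm hzns ucoz dfjmf gppgb
Hunk 4: at line 5 remove [hzns,ucoz] add [shb,wlqh] -> 10 lines: ffmgx fpbi drnt omsnu zolu wpnm shb wlqh dfjmf gppgb
Hunk 5: at line 6 remove [wlqh] add [ibegf,cfnq] -> 11 lines: ffmgx fpbi drnt omsnu zolu wpnm shb ibegf cfnq dfjmf gppgb
Hunk 6: at line 7 remove [ibegf] add [kxjeo,iiz,ehhl] -> 13 lines: ffmgx fpbi drnt omsnu zolu wpnm shb kxjeo iiz ehhl cfnq dfjmf gppgb

Answer: ffmgx
fpbi
drnt
omsnu
zolu
wpnm
shb
kxjeo
iiz
ehhl
cfnq
dfjmf
gppgb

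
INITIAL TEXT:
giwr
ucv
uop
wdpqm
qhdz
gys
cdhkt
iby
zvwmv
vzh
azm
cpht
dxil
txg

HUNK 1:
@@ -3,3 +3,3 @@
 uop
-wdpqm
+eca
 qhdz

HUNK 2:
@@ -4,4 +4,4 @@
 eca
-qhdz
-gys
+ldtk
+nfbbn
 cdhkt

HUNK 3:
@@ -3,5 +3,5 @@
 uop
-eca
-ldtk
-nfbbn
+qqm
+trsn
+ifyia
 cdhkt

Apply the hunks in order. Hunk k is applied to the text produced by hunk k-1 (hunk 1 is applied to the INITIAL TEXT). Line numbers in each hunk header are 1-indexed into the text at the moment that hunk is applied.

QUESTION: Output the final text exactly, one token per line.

Hunk 1: at line 3 remove [wdpqm] add [eca] -> 14 lines: giwr ucv uop eca qhdz gys cdhkt iby zvwmv vzh azm cpht dxil txg
Hunk 2: at line 4 remove [qhdz,gys] add [ldtk,nfbbn] -> 14 lines: giwr ucv uop eca ldtk nfbbn cdhkt iby zvwmv vzh azm cpht dxil txg
Hunk 3: at line 3 remove [eca,ldtk,nfbbn] add [qqm,trsn,ifyia] -> 14 lines: giwr ucv uop qqm trsn ifyia cdhkt iby zvwmv vzh azm cpht dxil txg

Answer: giwr
ucv
uop
qqm
trsn
ifyia
cdhkt
iby
zvwmv
vzh
azm
cpht
dxil
txg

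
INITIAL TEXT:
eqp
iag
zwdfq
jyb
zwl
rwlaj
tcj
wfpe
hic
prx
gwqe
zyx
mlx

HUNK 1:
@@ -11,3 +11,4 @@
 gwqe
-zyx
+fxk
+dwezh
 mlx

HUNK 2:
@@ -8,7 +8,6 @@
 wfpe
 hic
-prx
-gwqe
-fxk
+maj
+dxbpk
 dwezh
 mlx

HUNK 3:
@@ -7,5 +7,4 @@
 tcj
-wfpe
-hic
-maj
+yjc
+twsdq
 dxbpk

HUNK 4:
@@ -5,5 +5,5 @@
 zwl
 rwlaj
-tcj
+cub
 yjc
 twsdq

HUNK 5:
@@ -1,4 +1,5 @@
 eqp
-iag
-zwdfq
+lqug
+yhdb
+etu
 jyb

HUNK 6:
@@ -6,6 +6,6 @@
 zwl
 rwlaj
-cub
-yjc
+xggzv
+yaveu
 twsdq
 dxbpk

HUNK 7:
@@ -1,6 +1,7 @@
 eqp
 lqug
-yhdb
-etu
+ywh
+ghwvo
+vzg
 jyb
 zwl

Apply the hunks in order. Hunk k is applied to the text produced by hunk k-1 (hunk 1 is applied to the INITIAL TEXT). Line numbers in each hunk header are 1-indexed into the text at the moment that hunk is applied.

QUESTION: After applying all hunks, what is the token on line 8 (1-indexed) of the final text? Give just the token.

Hunk 1: at line 11 remove [zyx] add [fxk,dwezh] -> 14 lines: eqp iag zwdfq jyb zwl rwlaj tcj wfpe hic prx gwqe fxk dwezh mlx
Hunk 2: at line 8 remove [prx,gwqe,fxk] add [maj,dxbpk] -> 13 lines: eqp iag zwdfq jyb zwl rwlaj tcj wfpe hic maj dxbpk dwezh mlx
Hunk 3: at line 7 remove [wfpe,hic,maj] add [yjc,twsdq] -> 12 lines: eqp iag zwdfq jyb zwl rwlaj tcj yjc twsdq dxbpk dwezh mlx
Hunk 4: at line 5 remove [tcj] add [cub] -> 12 lines: eqp iag zwdfq jyb zwl rwlaj cub yjc twsdq dxbpk dwezh mlx
Hunk 5: at line 1 remove [iag,zwdfq] add [lqug,yhdb,etu] -> 13 lines: eqp lqug yhdb etu jyb zwl rwlaj cub yjc twsdq dxbpk dwezh mlx
Hunk 6: at line 6 remove [cub,yjc] add [xggzv,yaveu] -> 13 lines: eqp lqug yhdb etu jyb zwl rwlaj xggzv yaveu twsdq dxbpk dwezh mlx
Hunk 7: at line 1 remove [yhdb,etu] add [ywh,ghwvo,vzg] -> 14 lines: eqp lqug ywh ghwvo vzg jyb zwl rwlaj xggzv yaveu twsdq dxbpk dwezh mlx
Final line 8: rwlaj

Answer: rwlaj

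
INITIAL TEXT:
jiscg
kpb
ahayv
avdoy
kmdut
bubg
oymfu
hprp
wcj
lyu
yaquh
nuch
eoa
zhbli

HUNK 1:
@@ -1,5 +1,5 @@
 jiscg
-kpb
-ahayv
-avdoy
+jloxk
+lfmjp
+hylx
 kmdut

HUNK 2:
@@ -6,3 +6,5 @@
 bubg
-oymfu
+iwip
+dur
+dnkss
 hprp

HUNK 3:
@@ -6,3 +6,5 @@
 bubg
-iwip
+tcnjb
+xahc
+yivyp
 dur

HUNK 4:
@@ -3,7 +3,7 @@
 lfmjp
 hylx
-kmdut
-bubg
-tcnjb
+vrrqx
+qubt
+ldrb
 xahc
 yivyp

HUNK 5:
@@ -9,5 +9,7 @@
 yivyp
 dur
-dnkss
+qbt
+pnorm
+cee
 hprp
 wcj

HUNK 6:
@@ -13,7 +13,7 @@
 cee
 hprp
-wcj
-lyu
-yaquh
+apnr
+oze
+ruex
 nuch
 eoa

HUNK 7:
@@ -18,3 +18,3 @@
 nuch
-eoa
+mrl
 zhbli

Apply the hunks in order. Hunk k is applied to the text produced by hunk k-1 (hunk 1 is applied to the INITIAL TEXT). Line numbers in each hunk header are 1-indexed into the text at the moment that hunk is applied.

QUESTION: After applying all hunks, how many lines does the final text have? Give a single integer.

Hunk 1: at line 1 remove [kpb,ahayv,avdoy] add [jloxk,lfmjp,hylx] -> 14 lines: jiscg jloxk lfmjp hylx kmdut bubg oymfu hprp wcj lyu yaquh nuch eoa zhbli
Hunk 2: at line 6 remove [oymfu] add [iwip,dur,dnkss] -> 16 lines: jiscg jloxk lfmjp hylx kmdut bubg iwip dur dnkss hprp wcj lyu yaquh nuch eoa zhbli
Hunk 3: at line 6 remove [iwip] add [tcnjb,xahc,yivyp] -> 18 lines: jiscg jloxk lfmjp hylx kmdut bubg tcnjb xahc yivyp dur dnkss hprp wcj lyu yaquh nuch eoa zhbli
Hunk 4: at line 3 remove [kmdut,bubg,tcnjb] add [vrrqx,qubt,ldrb] -> 18 lines: jiscg jloxk lfmjp hylx vrrqx qubt ldrb xahc yivyp dur dnkss hprp wcj lyu yaquh nuch eoa zhbli
Hunk 5: at line 9 remove [dnkss] add [qbt,pnorm,cee] -> 20 lines: jiscg jloxk lfmjp hylx vrrqx qubt ldrb xahc yivyp dur qbt pnorm cee hprp wcj lyu yaquh nuch eoa zhbli
Hunk 6: at line 13 remove [wcj,lyu,yaquh] add [apnr,oze,ruex] -> 20 lines: jiscg jloxk lfmjp hylx vrrqx qubt ldrb xahc yivyp dur qbt pnorm cee hprp apnr oze ruex nuch eoa zhbli
Hunk 7: at line 18 remove [eoa] add [mrl] -> 20 lines: jiscg jloxk lfmjp hylx vrrqx qubt ldrb xahc yivyp dur qbt pnorm cee hprp apnr oze ruex nuch mrl zhbli
Final line count: 20

Answer: 20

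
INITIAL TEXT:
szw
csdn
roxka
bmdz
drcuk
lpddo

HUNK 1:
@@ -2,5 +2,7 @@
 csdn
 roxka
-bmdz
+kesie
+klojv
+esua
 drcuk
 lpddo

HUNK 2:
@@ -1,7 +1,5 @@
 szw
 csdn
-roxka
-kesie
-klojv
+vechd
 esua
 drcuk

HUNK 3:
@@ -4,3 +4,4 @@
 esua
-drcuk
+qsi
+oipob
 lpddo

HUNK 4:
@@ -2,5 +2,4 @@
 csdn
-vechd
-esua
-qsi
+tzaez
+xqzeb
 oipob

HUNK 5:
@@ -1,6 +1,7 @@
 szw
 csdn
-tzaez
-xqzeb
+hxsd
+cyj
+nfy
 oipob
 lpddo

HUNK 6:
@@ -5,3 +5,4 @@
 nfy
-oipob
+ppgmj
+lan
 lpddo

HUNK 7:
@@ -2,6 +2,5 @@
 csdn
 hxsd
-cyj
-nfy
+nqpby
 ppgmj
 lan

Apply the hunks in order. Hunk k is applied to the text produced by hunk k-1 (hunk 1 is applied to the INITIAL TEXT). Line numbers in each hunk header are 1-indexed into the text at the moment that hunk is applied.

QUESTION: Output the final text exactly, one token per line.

Hunk 1: at line 2 remove [bmdz] add [kesie,klojv,esua] -> 8 lines: szw csdn roxka kesie klojv esua drcuk lpddo
Hunk 2: at line 1 remove [roxka,kesie,klojv] add [vechd] -> 6 lines: szw csdn vechd esua drcuk lpddo
Hunk 3: at line 4 remove [drcuk] add [qsi,oipob] -> 7 lines: szw csdn vechd esua qsi oipob lpddo
Hunk 4: at line 2 remove [vechd,esua,qsi] add [tzaez,xqzeb] -> 6 lines: szw csdn tzaez xqzeb oipob lpddo
Hunk 5: at line 1 remove [tzaez,xqzeb] add [hxsd,cyj,nfy] -> 7 lines: szw csdn hxsd cyj nfy oipob lpddo
Hunk 6: at line 5 remove [oipob] add [ppgmj,lan] -> 8 lines: szw csdn hxsd cyj nfy ppgmj lan lpddo
Hunk 7: at line 2 remove [cyj,nfy] add [nqpby] -> 7 lines: szw csdn hxsd nqpby ppgmj lan lpddo

Answer: szw
csdn
hxsd
nqpby
ppgmj
lan
lpddo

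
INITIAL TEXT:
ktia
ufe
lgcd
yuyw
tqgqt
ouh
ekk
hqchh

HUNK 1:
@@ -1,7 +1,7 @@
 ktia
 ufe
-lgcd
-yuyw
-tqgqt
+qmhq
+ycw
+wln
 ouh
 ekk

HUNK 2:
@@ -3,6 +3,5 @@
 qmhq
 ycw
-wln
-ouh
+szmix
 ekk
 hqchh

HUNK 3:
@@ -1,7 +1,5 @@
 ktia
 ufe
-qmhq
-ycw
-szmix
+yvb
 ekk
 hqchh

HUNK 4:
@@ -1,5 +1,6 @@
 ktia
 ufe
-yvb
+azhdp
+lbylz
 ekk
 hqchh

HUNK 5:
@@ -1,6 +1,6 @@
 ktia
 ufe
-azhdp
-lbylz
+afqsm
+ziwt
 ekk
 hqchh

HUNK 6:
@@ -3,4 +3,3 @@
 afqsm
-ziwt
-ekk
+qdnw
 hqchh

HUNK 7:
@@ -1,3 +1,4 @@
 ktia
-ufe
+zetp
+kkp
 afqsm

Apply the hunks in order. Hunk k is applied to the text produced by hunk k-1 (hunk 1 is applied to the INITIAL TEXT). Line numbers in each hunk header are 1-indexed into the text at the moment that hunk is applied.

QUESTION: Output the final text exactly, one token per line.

Answer: ktia
zetp
kkp
afqsm
qdnw
hqchh

Derivation:
Hunk 1: at line 1 remove [lgcd,yuyw,tqgqt] add [qmhq,ycw,wln] -> 8 lines: ktia ufe qmhq ycw wln ouh ekk hqchh
Hunk 2: at line 3 remove [wln,ouh] add [szmix] -> 7 lines: ktia ufe qmhq ycw szmix ekk hqchh
Hunk 3: at line 1 remove [qmhq,ycw,szmix] add [yvb] -> 5 lines: ktia ufe yvb ekk hqchh
Hunk 4: at line 1 remove [yvb] add [azhdp,lbylz] -> 6 lines: ktia ufe azhdp lbylz ekk hqchh
Hunk 5: at line 1 remove [azhdp,lbylz] add [afqsm,ziwt] -> 6 lines: ktia ufe afqsm ziwt ekk hqchh
Hunk 6: at line 3 remove [ziwt,ekk] add [qdnw] -> 5 lines: ktia ufe afqsm qdnw hqchh
Hunk 7: at line 1 remove [ufe] add [zetp,kkp] -> 6 lines: ktia zetp kkp afqsm qdnw hqchh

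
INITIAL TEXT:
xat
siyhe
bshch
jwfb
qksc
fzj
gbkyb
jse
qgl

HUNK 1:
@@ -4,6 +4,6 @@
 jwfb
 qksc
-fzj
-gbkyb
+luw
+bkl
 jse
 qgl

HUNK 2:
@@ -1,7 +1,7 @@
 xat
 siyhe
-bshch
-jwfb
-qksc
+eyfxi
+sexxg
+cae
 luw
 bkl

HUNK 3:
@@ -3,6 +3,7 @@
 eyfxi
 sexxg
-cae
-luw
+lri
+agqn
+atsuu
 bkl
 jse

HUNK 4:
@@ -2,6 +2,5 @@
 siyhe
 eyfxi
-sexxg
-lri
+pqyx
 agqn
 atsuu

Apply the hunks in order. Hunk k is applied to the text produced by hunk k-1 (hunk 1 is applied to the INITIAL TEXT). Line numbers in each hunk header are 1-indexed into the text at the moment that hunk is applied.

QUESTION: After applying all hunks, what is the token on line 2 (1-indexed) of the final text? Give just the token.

Hunk 1: at line 4 remove [fzj,gbkyb] add [luw,bkl] -> 9 lines: xat siyhe bshch jwfb qksc luw bkl jse qgl
Hunk 2: at line 1 remove [bshch,jwfb,qksc] add [eyfxi,sexxg,cae] -> 9 lines: xat siyhe eyfxi sexxg cae luw bkl jse qgl
Hunk 3: at line 3 remove [cae,luw] add [lri,agqn,atsuu] -> 10 lines: xat siyhe eyfxi sexxg lri agqn atsuu bkl jse qgl
Hunk 4: at line 2 remove [sexxg,lri] add [pqyx] -> 9 lines: xat siyhe eyfxi pqyx agqn atsuu bkl jse qgl
Final line 2: siyhe

Answer: siyhe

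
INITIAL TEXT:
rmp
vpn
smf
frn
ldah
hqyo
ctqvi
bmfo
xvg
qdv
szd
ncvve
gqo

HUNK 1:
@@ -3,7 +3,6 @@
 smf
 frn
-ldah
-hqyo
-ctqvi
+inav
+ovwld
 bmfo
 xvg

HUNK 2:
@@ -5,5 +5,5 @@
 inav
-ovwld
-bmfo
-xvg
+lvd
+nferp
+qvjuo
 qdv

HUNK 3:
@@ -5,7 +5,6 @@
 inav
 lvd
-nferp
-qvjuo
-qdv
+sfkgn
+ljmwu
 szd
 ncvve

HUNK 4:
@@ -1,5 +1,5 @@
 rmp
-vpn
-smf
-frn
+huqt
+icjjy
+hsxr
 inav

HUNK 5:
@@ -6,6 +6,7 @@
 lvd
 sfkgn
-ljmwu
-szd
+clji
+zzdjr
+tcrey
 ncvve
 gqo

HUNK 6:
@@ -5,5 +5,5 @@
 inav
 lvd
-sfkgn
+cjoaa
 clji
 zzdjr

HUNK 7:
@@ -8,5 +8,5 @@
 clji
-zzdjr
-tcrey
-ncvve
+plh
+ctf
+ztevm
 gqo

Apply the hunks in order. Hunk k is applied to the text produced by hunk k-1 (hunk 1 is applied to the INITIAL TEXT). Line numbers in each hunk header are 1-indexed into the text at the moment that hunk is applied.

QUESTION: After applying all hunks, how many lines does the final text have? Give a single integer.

Hunk 1: at line 3 remove [ldah,hqyo,ctqvi] add [inav,ovwld] -> 12 lines: rmp vpn smf frn inav ovwld bmfo xvg qdv szd ncvve gqo
Hunk 2: at line 5 remove [ovwld,bmfo,xvg] add [lvd,nferp,qvjuo] -> 12 lines: rmp vpn smf frn inav lvd nferp qvjuo qdv szd ncvve gqo
Hunk 3: at line 5 remove [nferp,qvjuo,qdv] add [sfkgn,ljmwu] -> 11 lines: rmp vpn smf frn inav lvd sfkgn ljmwu szd ncvve gqo
Hunk 4: at line 1 remove [vpn,smf,frn] add [huqt,icjjy,hsxr] -> 11 lines: rmp huqt icjjy hsxr inav lvd sfkgn ljmwu szd ncvve gqo
Hunk 5: at line 6 remove [ljmwu,szd] add [clji,zzdjr,tcrey] -> 12 lines: rmp huqt icjjy hsxr inav lvd sfkgn clji zzdjr tcrey ncvve gqo
Hunk 6: at line 5 remove [sfkgn] add [cjoaa] -> 12 lines: rmp huqt icjjy hsxr inav lvd cjoaa clji zzdjr tcrey ncvve gqo
Hunk 7: at line 8 remove [zzdjr,tcrey,ncvve] add [plh,ctf,ztevm] -> 12 lines: rmp huqt icjjy hsxr inav lvd cjoaa clji plh ctf ztevm gqo
Final line count: 12

Answer: 12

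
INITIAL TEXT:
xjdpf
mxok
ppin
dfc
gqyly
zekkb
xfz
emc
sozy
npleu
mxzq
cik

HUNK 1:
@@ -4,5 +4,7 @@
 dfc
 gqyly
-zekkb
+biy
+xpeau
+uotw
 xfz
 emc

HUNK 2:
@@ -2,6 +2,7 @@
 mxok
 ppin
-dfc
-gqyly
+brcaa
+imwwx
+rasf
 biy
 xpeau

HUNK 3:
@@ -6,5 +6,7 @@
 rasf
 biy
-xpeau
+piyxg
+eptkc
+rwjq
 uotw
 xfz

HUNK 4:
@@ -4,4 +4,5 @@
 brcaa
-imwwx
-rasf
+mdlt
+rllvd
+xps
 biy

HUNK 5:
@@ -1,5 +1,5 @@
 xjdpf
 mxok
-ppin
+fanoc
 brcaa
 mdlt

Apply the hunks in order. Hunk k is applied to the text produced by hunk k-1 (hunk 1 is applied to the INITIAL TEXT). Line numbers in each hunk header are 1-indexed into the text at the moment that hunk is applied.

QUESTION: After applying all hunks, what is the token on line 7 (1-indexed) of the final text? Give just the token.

Answer: xps

Derivation:
Hunk 1: at line 4 remove [zekkb] add [biy,xpeau,uotw] -> 14 lines: xjdpf mxok ppin dfc gqyly biy xpeau uotw xfz emc sozy npleu mxzq cik
Hunk 2: at line 2 remove [dfc,gqyly] add [brcaa,imwwx,rasf] -> 15 lines: xjdpf mxok ppin brcaa imwwx rasf biy xpeau uotw xfz emc sozy npleu mxzq cik
Hunk 3: at line 6 remove [xpeau] add [piyxg,eptkc,rwjq] -> 17 lines: xjdpf mxok ppin brcaa imwwx rasf biy piyxg eptkc rwjq uotw xfz emc sozy npleu mxzq cik
Hunk 4: at line 4 remove [imwwx,rasf] add [mdlt,rllvd,xps] -> 18 lines: xjdpf mxok ppin brcaa mdlt rllvd xps biy piyxg eptkc rwjq uotw xfz emc sozy npleu mxzq cik
Hunk 5: at line 1 remove [ppin] add [fanoc] -> 18 lines: xjdpf mxok fanoc brcaa mdlt rllvd xps biy piyxg eptkc rwjq uotw xfz emc sozy npleu mxzq cik
Final line 7: xps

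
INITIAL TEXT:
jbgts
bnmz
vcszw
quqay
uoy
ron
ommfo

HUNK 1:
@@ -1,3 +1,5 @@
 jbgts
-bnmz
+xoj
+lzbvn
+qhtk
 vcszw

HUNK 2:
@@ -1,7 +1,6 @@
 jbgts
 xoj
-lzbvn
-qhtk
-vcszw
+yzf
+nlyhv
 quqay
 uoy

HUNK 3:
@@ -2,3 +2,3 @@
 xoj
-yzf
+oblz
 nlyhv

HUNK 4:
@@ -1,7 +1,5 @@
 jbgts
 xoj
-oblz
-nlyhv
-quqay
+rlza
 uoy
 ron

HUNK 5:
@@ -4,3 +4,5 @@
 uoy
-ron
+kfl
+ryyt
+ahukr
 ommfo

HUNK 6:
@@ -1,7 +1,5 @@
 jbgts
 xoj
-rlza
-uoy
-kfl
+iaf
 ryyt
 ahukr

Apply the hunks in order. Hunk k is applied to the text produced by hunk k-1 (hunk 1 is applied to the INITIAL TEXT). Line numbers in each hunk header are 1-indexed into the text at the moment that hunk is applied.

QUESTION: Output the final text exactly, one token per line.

Answer: jbgts
xoj
iaf
ryyt
ahukr
ommfo

Derivation:
Hunk 1: at line 1 remove [bnmz] add [xoj,lzbvn,qhtk] -> 9 lines: jbgts xoj lzbvn qhtk vcszw quqay uoy ron ommfo
Hunk 2: at line 1 remove [lzbvn,qhtk,vcszw] add [yzf,nlyhv] -> 8 lines: jbgts xoj yzf nlyhv quqay uoy ron ommfo
Hunk 3: at line 2 remove [yzf] add [oblz] -> 8 lines: jbgts xoj oblz nlyhv quqay uoy ron ommfo
Hunk 4: at line 1 remove [oblz,nlyhv,quqay] add [rlza] -> 6 lines: jbgts xoj rlza uoy ron ommfo
Hunk 5: at line 4 remove [ron] add [kfl,ryyt,ahukr] -> 8 lines: jbgts xoj rlza uoy kfl ryyt ahukr ommfo
Hunk 6: at line 1 remove [rlza,uoy,kfl] add [iaf] -> 6 lines: jbgts xoj iaf ryyt ahukr ommfo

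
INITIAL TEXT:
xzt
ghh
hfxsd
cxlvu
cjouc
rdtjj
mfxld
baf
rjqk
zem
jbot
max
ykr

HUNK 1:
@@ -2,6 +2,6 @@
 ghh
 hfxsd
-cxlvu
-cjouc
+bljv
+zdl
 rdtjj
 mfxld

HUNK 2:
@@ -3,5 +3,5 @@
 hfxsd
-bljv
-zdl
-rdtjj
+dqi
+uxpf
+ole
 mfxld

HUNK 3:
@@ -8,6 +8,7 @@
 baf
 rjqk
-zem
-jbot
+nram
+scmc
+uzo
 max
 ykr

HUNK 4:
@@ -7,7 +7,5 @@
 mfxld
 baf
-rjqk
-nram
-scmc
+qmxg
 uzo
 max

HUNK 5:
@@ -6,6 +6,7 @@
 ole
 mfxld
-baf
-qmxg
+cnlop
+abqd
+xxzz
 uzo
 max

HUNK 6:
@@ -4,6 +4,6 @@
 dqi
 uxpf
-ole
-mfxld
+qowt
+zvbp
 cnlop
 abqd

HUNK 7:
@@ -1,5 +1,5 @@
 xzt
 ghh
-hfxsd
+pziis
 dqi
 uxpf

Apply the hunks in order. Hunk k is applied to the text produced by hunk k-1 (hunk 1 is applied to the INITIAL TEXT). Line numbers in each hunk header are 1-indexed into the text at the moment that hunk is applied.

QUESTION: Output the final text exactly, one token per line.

Hunk 1: at line 2 remove [cxlvu,cjouc] add [bljv,zdl] -> 13 lines: xzt ghh hfxsd bljv zdl rdtjj mfxld baf rjqk zem jbot max ykr
Hunk 2: at line 3 remove [bljv,zdl,rdtjj] add [dqi,uxpf,ole] -> 13 lines: xzt ghh hfxsd dqi uxpf ole mfxld baf rjqk zem jbot max ykr
Hunk 3: at line 8 remove [zem,jbot] add [nram,scmc,uzo] -> 14 lines: xzt ghh hfxsd dqi uxpf ole mfxld baf rjqk nram scmc uzo max ykr
Hunk 4: at line 7 remove [rjqk,nram,scmc] add [qmxg] -> 12 lines: xzt ghh hfxsd dqi uxpf ole mfxld baf qmxg uzo max ykr
Hunk 5: at line 6 remove [baf,qmxg] add [cnlop,abqd,xxzz] -> 13 lines: xzt ghh hfxsd dqi uxpf ole mfxld cnlop abqd xxzz uzo max ykr
Hunk 6: at line 4 remove [ole,mfxld] add [qowt,zvbp] -> 13 lines: xzt ghh hfxsd dqi uxpf qowt zvbp cnlop abqd xxzz uzo max ykr
Hunk 7: at line 1 remove [hfxsd] add [pziis] -> 13 lines: xzt ghh pziis dqi uxpf qowt zvbp cnlop abqd xxzz uzo max ykr

Answer: xzt
ghh
pziis
dqi
uxpf
qowt
zvbp
cnlop
abqd
xxzz
uzo
max
ykr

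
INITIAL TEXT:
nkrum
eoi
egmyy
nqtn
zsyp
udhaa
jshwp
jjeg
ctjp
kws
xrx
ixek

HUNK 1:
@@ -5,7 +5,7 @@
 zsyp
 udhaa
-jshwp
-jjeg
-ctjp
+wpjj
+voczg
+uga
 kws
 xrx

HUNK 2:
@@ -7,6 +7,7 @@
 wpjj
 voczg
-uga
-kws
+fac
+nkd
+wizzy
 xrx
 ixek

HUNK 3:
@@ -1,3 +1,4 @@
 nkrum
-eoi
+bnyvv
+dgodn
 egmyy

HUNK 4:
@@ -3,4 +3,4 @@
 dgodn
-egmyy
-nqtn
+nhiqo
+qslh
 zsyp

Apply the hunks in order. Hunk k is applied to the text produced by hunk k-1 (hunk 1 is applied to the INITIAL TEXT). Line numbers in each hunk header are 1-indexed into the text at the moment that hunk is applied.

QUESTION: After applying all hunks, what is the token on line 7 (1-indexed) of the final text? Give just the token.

Hunk 1: at line 5 remove [jshwp,jjeg,ctjp] add [wpjj,voczg,uga] -> 12 lines: nkrum eoi egmyy nqtn zsyp udhaa wpjj voczg uga kws xrx ixek
Hunk 2: at line 7 remove [uga,kws] add [fac,nkd,wizzy] -> 13 lines: nkrum eoi egmyy nqtn zsyp udhaa wpjj voczg fac nkd wizzy xrx ixek
Hunk 3: at line 1 remove [eoi] add [bnyvv,dgodn] -> 14 lines: nkrum bnyvv dgodn egmyy nqtn zsyp udhaa wpjj voczg fac nkd wizzy xrx ixek
Hunk 4: at line 3 remove [egmyy,nqtn] add [nhiqo,qslh] -> 14 lines: nkrum bnyvv dgodn nhiqo qslh zsyp udhaa wpjj voczg fac nkd wizzy xrx ixek
Final line 7: udhaa

Answer: udhaa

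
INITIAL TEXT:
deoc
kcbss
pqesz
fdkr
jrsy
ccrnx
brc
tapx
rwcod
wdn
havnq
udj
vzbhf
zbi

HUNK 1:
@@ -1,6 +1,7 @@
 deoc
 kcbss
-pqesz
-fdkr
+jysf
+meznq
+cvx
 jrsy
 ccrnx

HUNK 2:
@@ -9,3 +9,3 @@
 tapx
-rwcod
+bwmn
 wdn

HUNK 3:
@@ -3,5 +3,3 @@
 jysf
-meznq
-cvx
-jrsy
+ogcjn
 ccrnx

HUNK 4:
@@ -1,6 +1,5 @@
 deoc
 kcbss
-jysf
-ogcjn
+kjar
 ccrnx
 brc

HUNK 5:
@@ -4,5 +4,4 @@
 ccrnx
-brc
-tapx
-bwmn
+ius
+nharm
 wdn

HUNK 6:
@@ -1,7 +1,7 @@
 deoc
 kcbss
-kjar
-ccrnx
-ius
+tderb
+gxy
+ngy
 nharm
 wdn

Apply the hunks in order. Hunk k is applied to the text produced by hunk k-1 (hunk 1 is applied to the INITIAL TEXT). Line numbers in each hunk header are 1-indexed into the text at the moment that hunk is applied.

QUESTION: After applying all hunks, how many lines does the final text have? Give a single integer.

Answer: 11

Derivation:
Hunk 1: at line 1 remove [pqesz,fdkr] add [jysf,meznq,cvx] -> 15 lines: deoc kcbss jysf meznq cvx jrsy ccrnx brc tapx rwcod wdn havnq udj vzbhf zbi
Hunk 2: at line 9 remove [rwcod] add [bwmn] -> 15 lines: deoc kcbss jysf meznq cvx jrsy ccrnx brc tapx bwmn wdn havnq udj vzbhf zbi
Hunk 3: at line 3 remove [meznq,cvx,jrsy] add [ogcjn] -> 13 lines: deoc kcbss jysf ogcjn ccrnx brc tapx bwmn wdn havnq udj vzbhf zbi
Hunk 4: at line 1 remove [jysf,ogcjn] add [kjar] -> 12 lines: deoc kcbss kjar ccrnx brc tapx bwmn wdn havnq udj vzbhf zbi
Hunk 5: at line 4 remove [brc,tapx,bwmn] add [ius,nharm] -> 11 lines: deoc kcbss kjar ccrnx ius nharm wdn havnq udj vzbhf zbi
Hunk 6: at line 1 remove [kjar,ccrnx,ius] add [tderb,gxy,ngy] -> 11 lines: deoc kcbss tderb gxy ngy nharm wdn havnq udj vzbhf zbi
Final line count: 11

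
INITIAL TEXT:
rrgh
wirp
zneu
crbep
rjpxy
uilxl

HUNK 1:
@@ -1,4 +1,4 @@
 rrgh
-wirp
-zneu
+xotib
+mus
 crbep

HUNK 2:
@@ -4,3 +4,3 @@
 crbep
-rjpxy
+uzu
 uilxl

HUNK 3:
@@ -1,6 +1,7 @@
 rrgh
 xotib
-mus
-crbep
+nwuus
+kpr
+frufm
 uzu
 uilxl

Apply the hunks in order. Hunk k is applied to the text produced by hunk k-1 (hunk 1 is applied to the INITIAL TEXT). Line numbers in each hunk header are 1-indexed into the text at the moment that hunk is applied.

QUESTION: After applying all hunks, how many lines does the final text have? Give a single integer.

Answer: 7

Derivation:
Hunk 1: at line 1 remove [wirp,zneu] add [xotib,mus] -> 6 lines: rrgh xotib mus crbep rjpxy uilxl
Hunk 2: at line 4 remove [rjpxy] add [uzu] -> 6 lines: rrgh xotib mus crbep uzu uilxl
Hunk 3: at line 1 remove [mus,crbep] add [nwuus,kpr,frufm] -> 7 lines: rrgh xotib nwuus kpr frufm uzu uilxl
Final line count: 7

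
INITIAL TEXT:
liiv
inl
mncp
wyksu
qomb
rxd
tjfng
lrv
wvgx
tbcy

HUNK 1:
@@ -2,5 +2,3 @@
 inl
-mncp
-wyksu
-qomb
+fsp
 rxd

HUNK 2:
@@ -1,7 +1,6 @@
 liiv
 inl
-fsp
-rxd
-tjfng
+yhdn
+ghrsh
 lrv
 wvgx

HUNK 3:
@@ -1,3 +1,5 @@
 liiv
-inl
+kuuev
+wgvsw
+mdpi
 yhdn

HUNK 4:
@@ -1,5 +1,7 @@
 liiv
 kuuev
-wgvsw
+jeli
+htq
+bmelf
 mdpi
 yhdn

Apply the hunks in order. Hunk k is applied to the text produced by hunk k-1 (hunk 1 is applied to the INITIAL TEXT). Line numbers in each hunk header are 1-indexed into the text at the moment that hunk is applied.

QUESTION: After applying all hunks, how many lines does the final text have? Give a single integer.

Answer: 11

Derivation:
Hunk 1: at line 2 remove [mncp,wyksu,qomb] add [fsp] -> 8 lines: liiv inl fsp rxd tjfng lrv wvgx tbcy
Hunk 2: at line 1 remove [fsp,rxd,tjfng] add [yhdn,ghrsh] -> 7 lines: liiv inl yhdn ghrsh lrv wvgx tbcy
Hunk 3: at line 1 remove [inl] add [kuuev,wgvsw,mdpi] -> 9 lines: liiv kuuev wgvsw mdpi yhdn ghrsh lrv wvgx tbcy
Hunk 4: at line 1 remove [wgvsw] add [jeli,htq,bmelf] -> 11 lines: liiv kuuev jeli htq bmelf mdpi yhdn ghrsh lrv wvgx tbcy
Final line count: 11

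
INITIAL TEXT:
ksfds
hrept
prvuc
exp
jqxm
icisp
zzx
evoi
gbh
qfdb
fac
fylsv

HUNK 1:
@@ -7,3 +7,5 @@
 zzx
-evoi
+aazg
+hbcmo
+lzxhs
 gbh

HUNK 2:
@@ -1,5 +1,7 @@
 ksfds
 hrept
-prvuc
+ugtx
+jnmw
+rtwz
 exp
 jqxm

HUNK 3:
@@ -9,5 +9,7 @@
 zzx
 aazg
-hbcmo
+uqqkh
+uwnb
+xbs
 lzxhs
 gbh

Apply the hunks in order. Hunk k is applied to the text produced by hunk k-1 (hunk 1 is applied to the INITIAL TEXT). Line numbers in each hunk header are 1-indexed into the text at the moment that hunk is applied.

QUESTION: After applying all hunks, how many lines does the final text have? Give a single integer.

Hunk 1: at line 7 remove [evoi] add [aazg,hbcmo,lzxhs] -> 14 lines: ksfds hrept prvuc exp jqxm icisp zzx aazg hbcmo lzxhs gbh qfdb fac fylsv
Hunk 2: at line 1 remove [prvuc] add [ugtx,jnmw,rtwz] -> 16 lines: ksfds hrept ugtx jnmw rtwz exp jqxm icisp zzx aazg hbcmo lzxhs gbh qfdb fac fylsv
Hunk 3: at line 9 remove [hbcmo] add [uqqkh,uwnb,xbs] -> 18 lines: ksfds hrept ugtx jnmw rtwz exp jqxm icisp zzx aazg uqqkh uwnb xbs lzxhs gbh qfdb fac fylsv
Final line count: 18

Answer: 18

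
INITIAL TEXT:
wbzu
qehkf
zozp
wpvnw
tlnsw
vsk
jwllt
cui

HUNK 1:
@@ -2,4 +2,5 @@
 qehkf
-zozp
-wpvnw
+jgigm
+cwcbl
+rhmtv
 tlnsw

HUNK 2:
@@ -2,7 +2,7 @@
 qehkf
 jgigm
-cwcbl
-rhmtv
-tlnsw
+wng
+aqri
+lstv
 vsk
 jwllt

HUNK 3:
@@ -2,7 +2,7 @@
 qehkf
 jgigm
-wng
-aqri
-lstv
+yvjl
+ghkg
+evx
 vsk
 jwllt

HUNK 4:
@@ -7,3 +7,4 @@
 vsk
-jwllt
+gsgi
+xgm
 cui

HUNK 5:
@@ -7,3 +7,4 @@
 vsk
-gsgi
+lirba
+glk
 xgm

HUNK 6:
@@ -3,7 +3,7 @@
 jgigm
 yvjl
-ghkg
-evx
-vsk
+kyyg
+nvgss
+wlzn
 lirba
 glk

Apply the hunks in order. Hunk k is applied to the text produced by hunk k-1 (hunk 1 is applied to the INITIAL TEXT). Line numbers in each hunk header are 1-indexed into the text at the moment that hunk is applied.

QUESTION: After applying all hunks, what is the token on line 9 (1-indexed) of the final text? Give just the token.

Answer: glk

Derivation:
Hunk 1: at line 2 remove [zozp,wpvnw] add [jgigm,cwcbl,rhmtv] -> 9 lines: wbzu qehkf jgigm cwcbl rhmtv tlnsw vsk jwllt cui
Hunk 2: at line 2 remove [cwcbl,rhmtv,tlnsw] add [wng,aqri,lstv] -> 9 lines: wbzu qehkf jgigm wng aqri lstv vsk jwllt cui
Hunk 3: at line 2 remove [wng,aqri,lstv] add [yvjl,ghkg,evx] -> 9 lines: wbzu qehkf jgigm yvjl ghkg evx vsk jwllt cui
Hunk 4: at line 7 remove [jwllt] add [gsgi,xgm] -> 10 lines: wbzu qehkf jgigm yvjl ghkg evx vsk gsgi xgm cui
Hunk 5: at line 7 remove [gsgi] add [lirba,glk] -> 11 lines: wbzu qehkf jgigm yvjl ghkg evx vsk lirba glk xgm cui
Hunk 6: at line 3 remove [ghkg,evx,vsk] add [kyyg,nvgss,wlzn] -> 11 lines: wbzu qehkf jgigm yvjl kyyg nvgss wlzn lirba glk xgm cui
Final line 9: glk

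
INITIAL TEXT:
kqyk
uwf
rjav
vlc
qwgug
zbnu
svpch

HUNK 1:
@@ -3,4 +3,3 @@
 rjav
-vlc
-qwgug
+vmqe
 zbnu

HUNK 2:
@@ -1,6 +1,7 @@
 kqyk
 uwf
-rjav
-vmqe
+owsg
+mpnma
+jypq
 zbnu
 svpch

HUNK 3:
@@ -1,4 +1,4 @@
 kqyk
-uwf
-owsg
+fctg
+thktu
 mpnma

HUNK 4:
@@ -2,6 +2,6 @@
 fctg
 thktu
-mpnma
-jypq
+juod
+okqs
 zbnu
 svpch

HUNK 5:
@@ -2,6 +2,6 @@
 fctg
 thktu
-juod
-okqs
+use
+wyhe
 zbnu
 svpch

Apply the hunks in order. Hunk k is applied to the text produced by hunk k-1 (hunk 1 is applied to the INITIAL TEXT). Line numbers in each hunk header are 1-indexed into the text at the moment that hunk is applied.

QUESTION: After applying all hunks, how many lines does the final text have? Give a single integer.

Hunk 1: at line 3 remove [vlc,qwgug] add [vmqe] -> 6 lines: kqyk uwf rjav vmqe zbnu svpch
Hunk 2: at line 1 remove [rjav,vmqe] add [owsg,mpnma,jypq] -> 7 lines: kqyk uwf owsg mpnma jypq zbnu svpch
Hunk 3: at line 1 remove [uwf,owsg] add [fctg,thktu] -> 7 lines: kqyk fctg thktu mpnma jypq zbnu svpch
Hunk 4: at line 2 remove [mpnma,jypq] add [juod,okqs] -> 7 lines: kqyk fctg thktu juod okqs zbnu svpch
Hunk 5: at line 2 remove [juod,okqs] add [use,wyhe] -> 7 lines: kqyk fctg thktu use wyhe zbnu svpch
Final line count: 7

Answer: 7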